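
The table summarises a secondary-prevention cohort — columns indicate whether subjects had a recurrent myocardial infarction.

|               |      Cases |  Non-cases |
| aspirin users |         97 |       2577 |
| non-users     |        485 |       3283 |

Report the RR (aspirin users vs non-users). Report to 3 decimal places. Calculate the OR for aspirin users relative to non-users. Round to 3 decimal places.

RR = 0.282; OR = 0.255

risk, aspirin users = 97/2674 = 0.03628
risk, non-users = 485/3768 = 0.12872
RR = 0.03628 / 0.12872 = 0.282
odds, aspirin users = 97/2577 = 0.03764
odds, non-users = 485/3283 = 0.14773
OR = 0.03764 / 0.14773 = 0.255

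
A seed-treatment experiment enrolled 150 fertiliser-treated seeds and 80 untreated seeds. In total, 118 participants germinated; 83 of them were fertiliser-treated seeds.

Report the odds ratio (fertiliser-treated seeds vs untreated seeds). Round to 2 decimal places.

fertiliser-treated seeds without the outcome: 150 − 83 = 67
untreated seeds with the outcome: 118 − 83 = 35
untreated seeds without the outcome: 80 − 35 = 45
odds, fertiliser-treated seeds = 83/67 = 1.2388
odds, untreated seeds = 35/45 = 0.7778
OR = 1.2388 / 0.7778 = 1.59

OR ≈ 1.59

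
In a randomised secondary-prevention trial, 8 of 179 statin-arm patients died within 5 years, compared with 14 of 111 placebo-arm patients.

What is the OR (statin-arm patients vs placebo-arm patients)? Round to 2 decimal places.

OR = (8 × 97) / (171 × 14) = 776/2394 ≈ 0.32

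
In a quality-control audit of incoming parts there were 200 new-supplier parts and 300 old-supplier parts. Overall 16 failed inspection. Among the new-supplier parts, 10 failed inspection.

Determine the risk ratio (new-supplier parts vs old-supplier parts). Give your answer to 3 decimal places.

new-supplier parts without the outcome: 200 − 10 = 190
old-supplier parts with the outcome: 16 − 10 = 6
old-supplier parts without the outcome: 300 − 6 = 294
risk, new-supplier parts = 10/200 = 0.05000
risk, old-supplier parts = 6/300 = 0.02000
RR = 0.05000 / 0.02000 = 2.500

RR ≈ 2.500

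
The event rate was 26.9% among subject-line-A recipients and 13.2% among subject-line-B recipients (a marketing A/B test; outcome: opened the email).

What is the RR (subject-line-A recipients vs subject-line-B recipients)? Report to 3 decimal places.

RR = 0.2690 / 0.1320 = 2.038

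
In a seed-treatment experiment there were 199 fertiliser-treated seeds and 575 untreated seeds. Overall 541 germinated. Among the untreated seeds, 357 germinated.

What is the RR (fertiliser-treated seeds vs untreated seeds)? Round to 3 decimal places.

RR = 1.489

fertiliser-treated seeds with the outcome: 541 − 357 = 184
fertiliser-treated seeds without the outcome: 199 − 184 = 15
untreated seeds without the outcome: 575 − 357 = 218
risk, fertiliser-treated seeds = 184/199 = 0.9246
risk, untreated seeds = 357/575 = 0.6209
RR = 0.9246 / 0.6209 = 1.489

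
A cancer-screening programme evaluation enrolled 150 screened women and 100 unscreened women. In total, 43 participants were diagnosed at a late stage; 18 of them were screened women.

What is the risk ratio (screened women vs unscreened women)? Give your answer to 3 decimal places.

RR ≈ 0.480

screened women without the outcome: 150 − 18 = 132
unscreened women with the outcome: 43 − 18 = 25
unscreened women without the outcome: 100 − 25 = 75
risk, screened women = 18/150 = 0.1200
risk, unscreened women = 25/100 = 0.2500
RR = 0.1200 / 0.2500 = 0.480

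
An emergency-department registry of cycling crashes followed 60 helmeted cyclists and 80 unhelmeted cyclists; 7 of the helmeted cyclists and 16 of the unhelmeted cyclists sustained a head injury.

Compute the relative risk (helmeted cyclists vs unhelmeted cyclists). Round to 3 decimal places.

0.583

risk, helmeted cyclists = 7/60 = 0.1167
risk, unhelmeted cyclists = 16/80 = 0.2000
RR = 0.1167 / 0.2000 = 0.583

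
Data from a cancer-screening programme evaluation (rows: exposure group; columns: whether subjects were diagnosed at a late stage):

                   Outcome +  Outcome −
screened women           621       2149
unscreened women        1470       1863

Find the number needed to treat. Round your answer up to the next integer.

NNT ≈ 5

risk, screened women = 621/2770 = 0.224188
risk, unscreened women = 1470/3333 = 0.441044
absolute risk difference = 0.216856
1 / 0.216856 = 4.611 → round up → 5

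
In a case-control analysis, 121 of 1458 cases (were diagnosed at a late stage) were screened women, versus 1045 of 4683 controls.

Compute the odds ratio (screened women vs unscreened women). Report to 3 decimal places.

odds, screened women = 121/1045 = 0.1158
odds, unscreened women = 1337/3638 = 0.3675
OR = 0.1158 / 0.3675 = 0.315

OR: 0.315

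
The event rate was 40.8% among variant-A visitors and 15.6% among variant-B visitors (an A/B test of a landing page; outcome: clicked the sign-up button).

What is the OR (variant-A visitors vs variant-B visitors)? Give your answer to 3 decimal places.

3.729

odds, variant-A visitors = 0.4080/0.5920 = 0.6892
odds, variant-B visitors = 0.1560/0.8440 = 0.1848
OR = 0.6892 / 0.1848 = 3.729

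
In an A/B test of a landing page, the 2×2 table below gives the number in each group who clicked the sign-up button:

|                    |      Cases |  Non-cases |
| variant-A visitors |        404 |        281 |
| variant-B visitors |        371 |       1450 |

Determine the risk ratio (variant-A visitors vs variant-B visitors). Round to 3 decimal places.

risk, variant-A visitors = 404/685 = 0.5898
risk, variant-B visitors = 371/1821 = 0.2037
RR = 0.5898 / 0.2037 = 2.895

RR ≈ 2.895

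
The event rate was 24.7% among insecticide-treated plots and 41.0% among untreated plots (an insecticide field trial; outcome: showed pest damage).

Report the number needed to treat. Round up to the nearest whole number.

NNT ≈ 7

absolute risk difference = 0.163000
1 / 0.163000 = 6.135 → round up → 7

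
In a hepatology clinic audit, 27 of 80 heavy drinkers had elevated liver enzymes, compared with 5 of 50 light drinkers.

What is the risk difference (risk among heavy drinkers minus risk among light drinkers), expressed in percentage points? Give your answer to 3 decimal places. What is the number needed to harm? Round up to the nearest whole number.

RD = 23.750; NNH = 5

risk, heavy drinkers = 27/80 = 0.3375
risk, light drinkers = 5/50 = 0.1000
risk difference = 0.3375 − 0.1000 = 0.2375 → 23.750 percentage points
absolute risk difference = 0.237500
1 / 0.237500 = 4.211 → round up → 5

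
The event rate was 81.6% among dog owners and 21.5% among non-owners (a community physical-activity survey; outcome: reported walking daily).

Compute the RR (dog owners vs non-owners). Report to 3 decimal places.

RR = 0.8160 / 0.2150 = 3.795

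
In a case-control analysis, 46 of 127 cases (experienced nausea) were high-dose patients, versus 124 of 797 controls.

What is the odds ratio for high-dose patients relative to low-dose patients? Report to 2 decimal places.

OR = (46 × 673) / (124 × 81) = 30958/10044 ≈ 3.08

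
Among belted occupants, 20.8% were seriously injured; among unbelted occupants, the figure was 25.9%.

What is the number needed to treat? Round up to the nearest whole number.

absolute risk difference = 0.051000
1 / 0.051000 = 19.608 → round up → 20

NNT ≈ 20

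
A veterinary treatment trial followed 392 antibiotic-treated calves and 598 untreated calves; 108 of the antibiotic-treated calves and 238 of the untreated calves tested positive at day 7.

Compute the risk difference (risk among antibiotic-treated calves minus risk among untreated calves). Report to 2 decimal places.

-0.12

risk, antibiotic-treated calves = 108/392 = 0.2755
risk, untreated calves = 238/598 = 0.3980
risk difference = 0.2755 − 0.3980 = -0.12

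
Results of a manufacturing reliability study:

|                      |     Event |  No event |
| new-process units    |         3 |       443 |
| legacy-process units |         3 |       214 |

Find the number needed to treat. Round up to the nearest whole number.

risk, new-process units = 3/446 = 0.006726
risk, legacy-process units = 3/217 = 0.013825
absolute risk difference = 0.007098
1 / 0.007098 = 140.885 → round up → 141

NNT ≈ 141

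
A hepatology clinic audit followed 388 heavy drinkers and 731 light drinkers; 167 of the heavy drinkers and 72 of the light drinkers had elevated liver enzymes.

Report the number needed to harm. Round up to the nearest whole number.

4

risk, heavy drinkers = 167/388 = 0.430412
risk, light drinkers = 72/731 = 0.098495
absolute risk difference = 0.331917
1 / 0.331917 = 3.013 → round up → 4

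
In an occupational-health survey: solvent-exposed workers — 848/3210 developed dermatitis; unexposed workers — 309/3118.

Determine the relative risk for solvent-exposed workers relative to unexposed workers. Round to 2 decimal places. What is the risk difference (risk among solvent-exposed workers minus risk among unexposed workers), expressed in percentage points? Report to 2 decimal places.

RR = 2.67; RD = 16.51

risk, solvent-exposed workers = 848/3210 = 0.2642
risk, unexposed workers = 309/3118 = 0.0991
RR = 0.2642 / 0.0991 = 2.67
risk difference = 0.2642 − 0.0991 = 0.1651 → 16.51 percentage points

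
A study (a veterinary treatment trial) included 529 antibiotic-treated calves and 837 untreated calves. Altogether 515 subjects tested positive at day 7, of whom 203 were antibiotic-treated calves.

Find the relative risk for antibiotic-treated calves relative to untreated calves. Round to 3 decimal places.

antibiotic-treated calves without the outcome: 529 − 203 = 326
untreated calves with the outcome: 515 − 203 = 312
untreated calves without the outcome: 837 − 312 = 525
risk, antibiotic-treated calves = 203/529 = 0.3837
risk, untreated calves = 312/837 = 0.3728
RR = 0.3837 / 0.3728 = 1.029

RR: 1.029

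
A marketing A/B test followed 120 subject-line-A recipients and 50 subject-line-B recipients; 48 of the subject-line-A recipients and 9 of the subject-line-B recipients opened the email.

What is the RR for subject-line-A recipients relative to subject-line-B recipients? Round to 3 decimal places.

risk, subject-line-A recipients = 48/120 = 0.4000
risk, subject-line-B recipients = 9/50 = 0.1800
RR = 0.4000 / 0.1800 = 2.222

RR = 2.222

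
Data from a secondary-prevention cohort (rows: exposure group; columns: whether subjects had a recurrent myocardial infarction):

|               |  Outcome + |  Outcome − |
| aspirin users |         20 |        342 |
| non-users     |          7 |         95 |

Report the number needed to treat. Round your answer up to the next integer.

NNT: 75

risk, aspirin users = 20/362 = 0.055249
risk, non-users = 7/102 = 0.068627
absolute risk difference = 0.013379
1 / 0.013379 = 74.744 → round up → 75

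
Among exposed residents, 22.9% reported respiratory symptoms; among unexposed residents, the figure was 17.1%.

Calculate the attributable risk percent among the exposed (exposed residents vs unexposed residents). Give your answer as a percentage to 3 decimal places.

AR% = (0.2290 − 0.1710) / 0.2290 = 0.2533 → 25.328%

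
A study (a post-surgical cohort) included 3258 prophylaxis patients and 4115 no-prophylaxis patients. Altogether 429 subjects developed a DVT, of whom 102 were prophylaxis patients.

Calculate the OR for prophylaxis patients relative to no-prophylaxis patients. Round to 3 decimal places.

0.374

prophylaxis patients without the outcome: 3258 − 102 = 3156
no-prophylaxis patients with the outcome: 429 − 102 = 327
no-prophylaxis patients without the outcome: 4115 − 327 = 3788
odds, prophylaxis patients = 102/3156 = 0.03232
odds, no-prophylaxis patients = 327/3788 = 0.08633
OR = 0.03232 / 0.08633 = 0.374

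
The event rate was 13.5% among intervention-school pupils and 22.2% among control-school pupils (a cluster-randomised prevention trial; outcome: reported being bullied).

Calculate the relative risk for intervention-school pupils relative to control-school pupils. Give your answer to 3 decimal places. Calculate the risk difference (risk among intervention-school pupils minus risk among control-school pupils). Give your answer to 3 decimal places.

RR = 0.1350 / 0.2220 = 0.608
risk difference = 0.1350 − 0.2220 = -0.087

RR = 0.608; RD = -0.087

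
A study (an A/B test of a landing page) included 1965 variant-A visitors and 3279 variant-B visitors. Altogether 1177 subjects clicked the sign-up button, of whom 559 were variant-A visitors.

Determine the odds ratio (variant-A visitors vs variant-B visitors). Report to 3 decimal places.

1.712

variant-A visitors without the outcome: 1965 − 559 = 1406
variant-B visitors with the outcome: 1177 − 559 = 618
variant-B visitors without the outcome: 3279 − 618 = 2661
odds, variant-A visitors = 559/1406 = 0.3976
odds, variant-B visitors = 618/2661 = 0.2322
OR = 0.3976 / 0.2322 = 1.712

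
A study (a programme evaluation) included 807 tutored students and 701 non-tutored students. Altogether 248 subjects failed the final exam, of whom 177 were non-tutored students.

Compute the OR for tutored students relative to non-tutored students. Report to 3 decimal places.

OR ≈ 0.286

tutored students with the outcome: 248 − 177 = 71
tutored students without the outcome: 807 − 71 = 736
non-tutored students without the outcome: 701 − 177 = 524
OR = (71 × 524) / (736 × 177) = 37204/130272 ≈ 0.286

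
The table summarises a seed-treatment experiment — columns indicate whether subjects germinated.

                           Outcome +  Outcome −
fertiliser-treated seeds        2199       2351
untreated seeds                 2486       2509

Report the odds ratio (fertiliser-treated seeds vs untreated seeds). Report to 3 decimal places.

odds, fertiliser-treated seeds = 2199/2351 = 0.9353
odds, untreated seeds = 2486/2509 = 0.9908
OR = 0.9353 / 0.9908 = 0.944

OR ≈ 0.944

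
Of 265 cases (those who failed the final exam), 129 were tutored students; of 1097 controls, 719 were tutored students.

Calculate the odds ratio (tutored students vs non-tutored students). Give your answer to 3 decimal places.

OR = (129 × 378) / (719 × 136) = 48762/97784 ≈ 0.499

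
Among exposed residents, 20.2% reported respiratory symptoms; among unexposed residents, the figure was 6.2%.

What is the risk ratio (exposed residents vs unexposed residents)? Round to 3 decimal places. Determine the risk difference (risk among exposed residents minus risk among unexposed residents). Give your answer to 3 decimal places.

RR = 0.2020 / 0.0620 = 3.258
risk difference = 0.2020 − 0.0620 = 0.140

RR = 3.258; RD = 0.140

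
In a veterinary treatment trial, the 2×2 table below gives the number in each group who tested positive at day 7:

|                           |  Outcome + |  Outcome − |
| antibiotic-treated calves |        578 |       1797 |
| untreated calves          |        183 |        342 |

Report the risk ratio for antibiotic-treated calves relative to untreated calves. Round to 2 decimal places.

risk, antibiotic-treated calves = 578/2375 = 0.2434
risk, untreated calves = 183/525 = 0.3486
RR = 0.2434 / 0.3486 = 0.70

0.70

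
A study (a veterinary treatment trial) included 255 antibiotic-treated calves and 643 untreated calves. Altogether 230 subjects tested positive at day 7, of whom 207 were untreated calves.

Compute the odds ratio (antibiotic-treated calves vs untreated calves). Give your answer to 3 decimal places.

OR: 0.209

antibiotic-treated calves with the outcome: 230 − 207 = 23
antibiotic-treated calves without the outcome: 255 − 23 = 232
untreated calves without the outcome: 643 − 207 = 436
OR = (23 × 436) / (232 × 207) = 10028/48024 ≈ 0.209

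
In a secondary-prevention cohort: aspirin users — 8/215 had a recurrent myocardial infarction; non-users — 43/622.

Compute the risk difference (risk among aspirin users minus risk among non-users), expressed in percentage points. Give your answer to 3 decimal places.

risk, aspirin users = 8/215 = 0.03721
risk, non-users = 43/622 = 0.06913
risk difference = 0.03721 − 0.06913 = -0.03192 → -3.192 percentage points

RD = -3.192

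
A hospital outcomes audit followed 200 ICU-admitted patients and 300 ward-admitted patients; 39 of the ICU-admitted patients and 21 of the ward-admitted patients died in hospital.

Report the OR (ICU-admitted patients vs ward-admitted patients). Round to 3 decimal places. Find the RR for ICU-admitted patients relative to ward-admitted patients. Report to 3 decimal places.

OR = (39 × 279) / (161 × 21) = 10881/3381 ≈ 3.218
risk, ICU-admitted patients = 39/200 = 0.1950
risk, ward-admitted patients = 21/300 = 0.0700
RR = 0.1950 / 0.0700 = 2.786

OR = 3.218; RR = 2.786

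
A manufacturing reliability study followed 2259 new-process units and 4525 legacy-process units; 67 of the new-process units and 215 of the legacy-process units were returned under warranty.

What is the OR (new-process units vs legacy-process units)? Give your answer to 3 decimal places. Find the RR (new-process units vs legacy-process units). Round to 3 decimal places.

OR = (67 × 4310) / (2192 × 215) = 288770/471280 ≈ 0.613
risk, new-process units = 67/2259 = 0.02966
risk, legacy-process units = 215/4525 = 0.04751
RR = 0.02966 / 0.04751 = 0.624

OR = 0.613; RR = 0.624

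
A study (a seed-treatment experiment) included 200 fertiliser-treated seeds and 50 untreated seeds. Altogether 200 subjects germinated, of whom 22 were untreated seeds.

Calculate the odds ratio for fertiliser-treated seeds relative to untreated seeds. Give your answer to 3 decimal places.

fertiliser-treated seeds with the outcome: 200 − 22 = 178
fertiliser-treated seeds without the outcome: 200 − 178 = 22
untreated seeds without the outcome: 50 − 22 = 28
odds, fertiliser-treated seeds = 178/22 = 8.0909
odds, untreated seeds = 22/28 = 0.7857
OR = 8.0909 / 0.7857 = 10.298

10.298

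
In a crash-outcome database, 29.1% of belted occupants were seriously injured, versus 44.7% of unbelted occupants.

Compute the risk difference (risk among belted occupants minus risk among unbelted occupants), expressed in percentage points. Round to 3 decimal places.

risk difference = 0.2910 − 0.4470 = -0.1560 → -15.600 percentage points

RD ≈ -15.600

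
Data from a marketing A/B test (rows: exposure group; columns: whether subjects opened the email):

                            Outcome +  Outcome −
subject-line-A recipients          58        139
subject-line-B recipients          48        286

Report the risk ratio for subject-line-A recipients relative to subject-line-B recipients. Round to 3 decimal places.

risk, subject-line-A recipients = 58/197 = 0.2944
risk, subject-line-B recipients = 48/334 = 0.1437
RR = 0.2944 / 0.1437 = 2.049

RR = 2.049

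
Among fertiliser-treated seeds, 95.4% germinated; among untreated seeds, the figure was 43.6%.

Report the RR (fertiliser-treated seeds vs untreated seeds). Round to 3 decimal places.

RR = 0.9540 / 0.4360 = 2.188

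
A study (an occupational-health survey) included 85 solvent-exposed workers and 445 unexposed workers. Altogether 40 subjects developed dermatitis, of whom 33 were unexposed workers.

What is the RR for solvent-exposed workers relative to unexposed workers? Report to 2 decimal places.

solvent-exposed workers with the outcome: 40 − 33 = 7
solvent-exposed workers without the outcome: 85 − 7 = 78
unexposed workers without the outcome: 445 − 33 = 412
risk, solvent-exposed workers = 7/85 = 0.0824
risk, unexposed workers = 33/445 = 0.0742
RR = 0.0824 / 0.0742 = 1.11

RR ≈ 1.11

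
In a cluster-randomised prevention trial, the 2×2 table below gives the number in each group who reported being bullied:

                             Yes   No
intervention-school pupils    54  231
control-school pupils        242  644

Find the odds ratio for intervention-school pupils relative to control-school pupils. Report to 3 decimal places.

OR = 0.622

odds, intervention-school pupils = 54/231 = 0.2338
odds, control-school pupils = 242/644 = 0.3758
OR = 0.2338 / 0.3758 = 0.622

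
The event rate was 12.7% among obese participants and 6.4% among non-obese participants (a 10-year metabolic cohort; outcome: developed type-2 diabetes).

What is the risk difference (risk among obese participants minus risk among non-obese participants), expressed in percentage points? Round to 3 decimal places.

risk difference = 0.1270 − 0.0640 = 0.0630 → 6.300 percentage points

6.300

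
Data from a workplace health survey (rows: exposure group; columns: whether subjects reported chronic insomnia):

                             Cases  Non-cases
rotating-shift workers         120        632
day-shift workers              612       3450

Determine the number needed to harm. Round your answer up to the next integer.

risk, rotating-shift workers = 120/752 = 0.159574
risk, day-shift workers = 612/4062 = 0.150665
absolute risk difference = 0.008910
1 / 0.008910 = 112.233 → round up → 113

NNH: 113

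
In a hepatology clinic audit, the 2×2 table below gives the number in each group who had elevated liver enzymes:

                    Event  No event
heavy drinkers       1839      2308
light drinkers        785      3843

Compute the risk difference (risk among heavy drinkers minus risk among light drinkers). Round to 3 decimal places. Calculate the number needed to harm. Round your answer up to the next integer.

risk, heavy drinkers = 1839/4147 = 0.4435
risk, light drinkers = 785/4628 = 0.1696
risk difference = 0.4435 − 0.1696 = 0.274
absolute risk difference = 0.273833
1 / 0.273833 = 3.652 → round up → 4

RD = 0.274; NNH = 4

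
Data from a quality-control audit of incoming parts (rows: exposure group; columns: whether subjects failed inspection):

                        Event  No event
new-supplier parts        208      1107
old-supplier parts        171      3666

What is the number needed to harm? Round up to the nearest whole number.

risk, new-supplier parts = 208/1315 = 0.158175
risk, old-supplier parts = 171/3837 = 0.044566
absolute risk difference = 0.113609
1 / 0.113609 = 8.802 → round up → 9

NNH = 9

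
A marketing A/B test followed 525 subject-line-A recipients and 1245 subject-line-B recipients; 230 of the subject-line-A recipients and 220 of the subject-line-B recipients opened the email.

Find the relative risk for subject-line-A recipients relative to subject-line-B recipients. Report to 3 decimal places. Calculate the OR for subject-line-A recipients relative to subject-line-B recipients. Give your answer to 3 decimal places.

risk, subject-line-A recipients = 230/525 = 0.4381
risk, subject-line-B recipients = 220/1245 = 0.1767
RR = 0.4381 / 0.1767 = 2.479
odds, subject-line-A recipients = 230/295 = 0.7797
odds, subject-line-B recipients = 220/1025 = 0.2146
OR = 0.7797 / 0.2146 = 3.633

RR = 2.479; OR = 3.633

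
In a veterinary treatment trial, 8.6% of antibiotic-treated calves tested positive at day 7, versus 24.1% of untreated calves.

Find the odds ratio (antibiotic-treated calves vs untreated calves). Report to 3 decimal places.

odds, antibiotic-treated calves = 0.0860/0.9140 = 0.0941
odds, untreated calves = 0.2410/0.7590 = 0.3175
OR = 0.0941 / 0.3175 = 0.296

0.296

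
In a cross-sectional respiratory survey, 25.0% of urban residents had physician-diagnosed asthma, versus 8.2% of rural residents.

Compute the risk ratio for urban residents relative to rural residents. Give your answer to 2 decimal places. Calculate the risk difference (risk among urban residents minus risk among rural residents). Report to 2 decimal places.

RR = 0.2500 / 0.0820 = 3.05
risk difference = 0.2500 − 0.0820 = 0.17

RR = 3.05; RD = 0.17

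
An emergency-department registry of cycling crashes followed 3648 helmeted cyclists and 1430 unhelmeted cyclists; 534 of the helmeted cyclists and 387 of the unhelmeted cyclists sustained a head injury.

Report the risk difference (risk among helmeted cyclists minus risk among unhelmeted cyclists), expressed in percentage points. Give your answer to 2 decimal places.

RD = -12.42

risk, helmeted cyclists = 534/3648 = 0.1464
risk, unhelmeted cyclists = 387/1430 = 0.2706
risk difference = 0.1464 − 0.2706 = -0.1242 → -12.42 percentage points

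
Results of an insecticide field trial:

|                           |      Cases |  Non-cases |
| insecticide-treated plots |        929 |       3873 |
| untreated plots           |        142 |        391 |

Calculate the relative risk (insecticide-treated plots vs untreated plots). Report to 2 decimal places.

0.73

risk, insecticide-treated plots = 929/4802 = 0.1935
risk, untreated plots = 142/533 = 0.2664
RR = 0.1935 / 0.2664 = 0.73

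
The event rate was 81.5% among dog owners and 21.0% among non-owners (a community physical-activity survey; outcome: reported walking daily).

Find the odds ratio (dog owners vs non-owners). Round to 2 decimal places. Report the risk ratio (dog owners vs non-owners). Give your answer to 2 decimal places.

odds, dog owners = 0.8150/0.1850 = 4.4054
odds, non-owners = 0.2100/0.7900 = 0.2658
OR = 4.4054 / 0.2658 = 16.57
RR = 0.8150 / 0.2100 = 3.88

OR = 16.57; RR = 3.88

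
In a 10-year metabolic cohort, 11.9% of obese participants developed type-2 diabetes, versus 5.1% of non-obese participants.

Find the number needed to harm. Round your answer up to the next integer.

NNH ≈ 15

absolute risk difference = 0.068000
1 / 0.068000 = 14.706 → round up → 15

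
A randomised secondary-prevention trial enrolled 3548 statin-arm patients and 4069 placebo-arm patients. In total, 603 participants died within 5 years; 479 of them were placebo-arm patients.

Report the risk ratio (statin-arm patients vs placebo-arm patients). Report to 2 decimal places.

RR: 0.30

statin-arm patients with the outcome: 603 − 479 = 124
statin-arm patients without the outcome: 3548 − 124 = 3424
placebo-arm patients without the outcome: 4069 − 479 = 3590
risk, statin-arm patients = 124/3548 = 0.03495
risk, placebo-arm patients = 479/4069 = 0.11772
RR = 0.03495 / 0.11772 = 0.30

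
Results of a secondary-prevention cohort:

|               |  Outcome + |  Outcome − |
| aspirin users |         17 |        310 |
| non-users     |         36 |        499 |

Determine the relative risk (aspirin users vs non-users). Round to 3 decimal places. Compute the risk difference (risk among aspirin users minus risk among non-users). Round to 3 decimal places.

risk, aspirin users = 17/327 = 0.0520
risk, non-users = 36/535 = 0.0673
RR = 0.0520 / 0.0673 = 0.773
risk difference = 0.0520 − 0.0673 = -0.015

RR = 0.773; RD = -0.015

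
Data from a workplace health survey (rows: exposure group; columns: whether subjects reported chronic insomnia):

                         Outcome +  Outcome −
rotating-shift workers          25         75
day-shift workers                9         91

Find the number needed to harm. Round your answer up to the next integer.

risk, rotating-shift workers = 25/100 = 0.250000
risk, day-shift workers = 9/100 = 0.090000
absolute risk difference = 0.160000
1 / 0.160000 = 6.250 → round up → 7

7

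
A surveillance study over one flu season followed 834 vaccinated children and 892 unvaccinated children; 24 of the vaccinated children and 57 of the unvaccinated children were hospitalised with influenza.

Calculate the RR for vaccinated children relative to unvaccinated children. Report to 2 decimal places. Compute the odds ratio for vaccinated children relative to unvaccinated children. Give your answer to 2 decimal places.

RR = 0.45; OR = 0.43

risk, vaccinated children = 24/834 = 0.02878
risk, unvaccinated children = 57/892 = 0.06390
RR = 0.02878 / 0.06390 = 0.45
odds, vaccinated children = 24/810 = 0.02963
odds, unvaccinated children = 57/835 = 0.06826
OR = 0.02963 / 0.06826 = 0.43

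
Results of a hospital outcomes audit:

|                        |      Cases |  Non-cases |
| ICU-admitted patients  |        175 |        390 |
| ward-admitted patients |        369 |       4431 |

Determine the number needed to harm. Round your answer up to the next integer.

risk, ICU-admitted patients = 175/565 = 0.309735
risk, ward-admitted patients = 369/4800 = 0.076875
absolute risk difference = 0.232860
1 / 0.232860 = 4.294 → round up → 5

5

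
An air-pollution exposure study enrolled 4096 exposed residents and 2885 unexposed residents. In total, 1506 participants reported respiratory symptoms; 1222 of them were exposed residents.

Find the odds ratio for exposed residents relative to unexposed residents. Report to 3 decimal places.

exposed residents without the outcome: 4096 − 1222 = 2874
unexposed residents with the outcome: 1506 − 1222 = 284
unexposed residents without the outcome: 2885 − 284 = 2601
OR = (1222 × 2601) / (2874 × 284) = 3178422/816216 ≈ 3.894

OR: 3.894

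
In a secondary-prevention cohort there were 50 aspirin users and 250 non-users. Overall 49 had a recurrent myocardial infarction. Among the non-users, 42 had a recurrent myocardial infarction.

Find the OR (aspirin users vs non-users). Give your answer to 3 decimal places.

aspirin users with the outcome: 49 − 42 = 7
aspirin users without the outcome: 50 − 7 = 43
non-users without the outcome: 250 − 42 = 208
OR = (7 × 208) / (43 × 42) = 1456/1806 ≈ 0.806

0.806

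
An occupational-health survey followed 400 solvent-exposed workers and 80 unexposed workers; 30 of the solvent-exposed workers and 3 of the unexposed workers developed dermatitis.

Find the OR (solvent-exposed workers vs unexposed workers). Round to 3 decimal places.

OR = (30 × 77) / (370 × 3) = 2310/1110 ≈ 2.081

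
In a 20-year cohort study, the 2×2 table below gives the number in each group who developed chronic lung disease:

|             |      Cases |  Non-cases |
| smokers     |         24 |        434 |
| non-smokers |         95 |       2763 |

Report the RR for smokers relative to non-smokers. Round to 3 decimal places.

risk, smokers = 24/458 = 0.05240
risk, non-smokers = 95/2858 = 0.03324
RR = 0.05240 / 0.03324 = 1.576

RR = 1.576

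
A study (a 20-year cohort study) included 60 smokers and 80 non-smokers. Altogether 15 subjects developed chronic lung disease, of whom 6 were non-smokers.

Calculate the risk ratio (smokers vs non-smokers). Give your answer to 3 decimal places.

RR = 2.000

smokers with the outcome: 15 − 6 = 9
smokers without the outcome: 60 − 9 = 51
non-smokers without the outcome: 80 − 6 = 74
risk, smokers = 9/60 = 0.1500
risk, non-smokers = 6/80 = 0.0750
RR = 0.1500 / 0.0750 = 2.000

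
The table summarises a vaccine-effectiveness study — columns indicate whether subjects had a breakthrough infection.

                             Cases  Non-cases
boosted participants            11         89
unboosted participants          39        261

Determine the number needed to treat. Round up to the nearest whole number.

NNT: 50

risk, boosted participants = 11/100 = 0.110000
risk, unboosted participants = 39/300 = 0.130000
absolute risk difference = 0.020000
1 / 0.020000 = 50.000 → round up → 50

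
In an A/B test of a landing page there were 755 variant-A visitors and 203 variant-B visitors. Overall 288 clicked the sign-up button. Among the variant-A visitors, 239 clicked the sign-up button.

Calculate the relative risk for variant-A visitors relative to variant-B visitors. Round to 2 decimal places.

1.31

variant-A visitors without the outcome: 755 − 239 = 516
variant-B visitors with the outcome: 288 − 239 = 49
variant-B visitors without the outcome: 203 − 49 = 154
risk, variant-A visitors = 239/755 = 0.3166
risk, variant-B visitors = 49/203 = 0.2414
RR = 0.3166 / 0.2414 = 1.31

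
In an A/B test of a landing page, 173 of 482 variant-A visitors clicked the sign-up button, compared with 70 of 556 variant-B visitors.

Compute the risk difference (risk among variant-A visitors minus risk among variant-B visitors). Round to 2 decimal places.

RD ≈ 0.23

risk, variant-A visitors = 173/482 = 0.3589
risk, variant-B visitors = 70/556 = 0.1259
risk difference = 0.3589 − 0.1259 = 0.23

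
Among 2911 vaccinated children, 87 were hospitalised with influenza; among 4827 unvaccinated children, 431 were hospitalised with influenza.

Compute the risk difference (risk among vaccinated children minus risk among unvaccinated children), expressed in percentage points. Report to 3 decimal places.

-5.940

risk, vaccinated children = 87/2911 = 0.02989
risk, unvaccinated children = 431/4827 = 0.08929
risk difference = 0.02989 − 0.08929 = -0.05940 → -5.940 percentage points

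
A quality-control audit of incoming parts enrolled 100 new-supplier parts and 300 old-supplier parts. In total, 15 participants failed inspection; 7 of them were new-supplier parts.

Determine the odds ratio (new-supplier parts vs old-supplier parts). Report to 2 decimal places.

new-supplier parts without the outcome: 100 − 7 = 93
old-supplier parts with the outcome: 15 − 7 = 8
old-supplier parts without the outcome: 300 − 8 = 292
OR = (7 × 292) / (93 × 8) = 2044/744 ≈ 2.75

OR: 2.75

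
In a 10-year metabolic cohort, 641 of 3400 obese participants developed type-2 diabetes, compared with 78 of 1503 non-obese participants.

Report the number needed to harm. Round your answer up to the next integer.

risk, obese participants = 641/3400 = 0.188529
risk, non-obese participants = 78/1503 = 0.051896
absolute risk difference = 0.136633
1 / 0.136633 = 7.319 → round up → 8

NNH = 8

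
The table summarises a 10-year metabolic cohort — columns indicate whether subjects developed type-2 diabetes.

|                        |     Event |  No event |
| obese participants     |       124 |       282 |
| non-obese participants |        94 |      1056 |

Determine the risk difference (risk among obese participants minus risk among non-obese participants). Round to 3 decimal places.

0.224

risk, obese participants = 124/406 = 0.3054
risk, non-obese participants = 94/1150 = 0.0817
risk difference = 0.3054 − 0.0817 = 0.224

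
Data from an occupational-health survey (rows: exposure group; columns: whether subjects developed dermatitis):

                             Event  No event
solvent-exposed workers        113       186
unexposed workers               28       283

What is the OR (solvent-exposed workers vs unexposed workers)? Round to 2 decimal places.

odds, solvent-exposed workers = 113/186 = 0.6075
odds, unexposed workers = 28/283 = 0.0989
OR = 0.6075 / 0.0989 = 6.14

OR ≈ 6.14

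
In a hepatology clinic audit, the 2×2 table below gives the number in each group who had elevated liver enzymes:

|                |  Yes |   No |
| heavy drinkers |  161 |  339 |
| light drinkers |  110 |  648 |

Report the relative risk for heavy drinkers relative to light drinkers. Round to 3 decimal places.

2.219

risk, heavy drinkers = 161/500 = 0.3220
risk, light drinkers = 110/758 = 0.1451
RR = 0.3220 / 0.1451 = 2.219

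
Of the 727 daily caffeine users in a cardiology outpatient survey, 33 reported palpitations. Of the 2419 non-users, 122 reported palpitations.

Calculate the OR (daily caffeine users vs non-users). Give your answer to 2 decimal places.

OR ≈ 0.90

odds, daily caffeine users = 33/694 = 0.04755
odds, non-users = 122/2297 = 0.05311
OR = 0.04755 / 0.05311 = 0.90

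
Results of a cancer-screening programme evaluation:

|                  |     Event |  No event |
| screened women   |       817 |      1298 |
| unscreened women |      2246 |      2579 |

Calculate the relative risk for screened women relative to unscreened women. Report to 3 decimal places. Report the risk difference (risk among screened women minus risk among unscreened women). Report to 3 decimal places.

risk, screened women = 817/2115 = 0.3863
risk, unscreened women = 2246/4825 = 0.4655
RR = 0.3863 / 0.4655 = 0.830
risk difference = 0.3863 − 0.4655 = -0.079

RR = 0.830; RD = -0.079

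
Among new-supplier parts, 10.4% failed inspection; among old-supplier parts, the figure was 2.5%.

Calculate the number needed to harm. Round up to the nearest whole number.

NNH ≈ 13

absolute risk difference = 0.079000
1 / 0.079000 = 12.658 → round up → 13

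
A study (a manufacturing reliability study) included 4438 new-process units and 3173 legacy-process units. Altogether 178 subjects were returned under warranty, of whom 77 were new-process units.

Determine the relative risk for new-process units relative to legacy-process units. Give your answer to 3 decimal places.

new-process units without the outcome: 4438 − 77 = 4361
legacy-process units with the outcome: 178 − 77 = 101
legacy-process units without the outcome: 3173 − 101 = 3072
risk, new-process units = 77/4438 = 0.01735
risk, legacy-process units = 101/3173 = 0.03183
RR = 0.01735 / 0.03183 = 0.545

0.545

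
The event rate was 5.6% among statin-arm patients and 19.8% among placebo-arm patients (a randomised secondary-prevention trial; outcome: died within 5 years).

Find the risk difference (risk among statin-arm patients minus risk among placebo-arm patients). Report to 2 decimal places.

risk difference = 0.0560 − 0.1980 = -0.14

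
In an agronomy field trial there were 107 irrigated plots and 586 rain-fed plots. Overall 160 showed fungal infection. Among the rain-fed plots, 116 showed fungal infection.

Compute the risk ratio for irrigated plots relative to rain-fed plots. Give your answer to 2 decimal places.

irrigated plots with the outcome: 160 − 116 = 44
irrigated plots without the outcome: 107 − 44 = 63
rain-fed plots without the outcome: 586 − 116 = 470
risk, irrigated plots = 44/107 = 0.4112
risk, rain-fed plots = 116/586 = 0.1980
RR = 0.4112 / 0.1980 = 2.08

RR ≈ 2.08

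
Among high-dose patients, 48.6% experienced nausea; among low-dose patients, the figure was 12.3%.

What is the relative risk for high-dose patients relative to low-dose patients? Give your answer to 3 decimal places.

RR = 0.4860 / 0.1230 = 3.951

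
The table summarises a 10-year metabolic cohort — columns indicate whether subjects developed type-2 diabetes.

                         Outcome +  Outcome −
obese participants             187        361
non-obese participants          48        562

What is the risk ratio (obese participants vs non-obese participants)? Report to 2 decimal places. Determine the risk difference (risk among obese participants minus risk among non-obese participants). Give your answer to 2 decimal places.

RR = 4.34; RD = 0.26

risk, obese participants = 187/548 = 0.3412
risk, non-obese participants = 48/610 = 0.0787
RR = 0.3412 / 0.0787 = 4.34
risk difference = 0.3412 − 0.0787 = 0.26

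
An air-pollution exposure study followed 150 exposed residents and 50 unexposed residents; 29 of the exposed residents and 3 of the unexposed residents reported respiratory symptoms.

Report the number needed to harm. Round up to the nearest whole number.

8

risk, exposed residents = 29/150 = 0.193333
risk, unexposed residents = 3/50 = 0.060000
absolute risk difference = 0.133333
1 / 0.133333 = 7.500 → round up → 8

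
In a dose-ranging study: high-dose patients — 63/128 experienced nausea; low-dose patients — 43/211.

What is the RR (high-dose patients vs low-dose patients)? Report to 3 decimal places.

risk, high-dose patients = 63/128 = 0.4922
risk, low-dose patients = 43/211 = 0.2038
RR = 0.4922 / 0.2038 = 2.415

RR: 2.415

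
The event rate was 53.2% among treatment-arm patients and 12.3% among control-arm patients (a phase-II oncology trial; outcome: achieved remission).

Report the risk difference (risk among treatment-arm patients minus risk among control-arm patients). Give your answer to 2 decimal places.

risk difference = 0.5320 − 0.1230 = 0.41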